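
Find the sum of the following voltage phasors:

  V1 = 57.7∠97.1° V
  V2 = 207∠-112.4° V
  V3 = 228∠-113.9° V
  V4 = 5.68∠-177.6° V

Step 1 — Convert each phasor to rectangular form:
  V1 = 57.7·(cos(97.1°) + j·sin(97.1°)) = -7.132 + j57.26 V
  V2 = 207·(cos(-112.4°) + j·sin(-112.4°)) = -78.88 - j191.4 V
  V3 = 228·(cos(-113.9°) + j·sin(-113.9°)) = -92.37 - j208.4 V
  V4 = 5.68·(cos(-177.6°) + j·sin(-177.6°)) = -5.675 - j0.2379 V
Step 2 — Sum components: V_total = -184.1 - j342.8 V.
Step 3 — Convert to polar: |V_total| = 389.1 V, ∠V_total = -118.2°.

V_total = 389.1∠-118.2° V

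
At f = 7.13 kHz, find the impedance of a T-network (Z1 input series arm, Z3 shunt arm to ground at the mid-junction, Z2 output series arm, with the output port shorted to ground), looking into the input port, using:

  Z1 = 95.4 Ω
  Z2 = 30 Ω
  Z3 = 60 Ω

Step 1 — Angular frequency: ω = 2π·f = 2π·7130 = 4.48e+04 rad/s.
Step 2 — Component impedances:
  Z1: Z = R = 95.4 Ω
  Z2: Z = R = 30 Ω
  Z3: Z = R = 60 Ω
Step 3 — With the output port shorted to ground, the output series arm Z2 runs from the junction to ground; the shunt arm Z3 also runs from the junction to ground. They appear in parallel: Z3 || Z2 = 20 Ω.
Step 4 — Series with input arm Z1: Z_in = Z1 + (Z3 || Z2) = 115.4 Ω = 115.4∠0.0° Ω.

Z = 115.4 Ω = 115.4∠0.0° Ω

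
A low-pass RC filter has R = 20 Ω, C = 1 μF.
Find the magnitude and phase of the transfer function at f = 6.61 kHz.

Step 1 — Angular frequency: ω = 2π·6610 = 4.153e+04 rad/s.
Step 2 — Transfer function: H(jω) = 1/(1 + jωRC).
Step 3 — Denominator: 1 + jωRC = 1 + j·4.153e+04·20·1e-06 = 1 + j0.8306.
Step 4 — H = 0.5917 - j0.4915.
Step 5 — Magnitude: |H| = 0.7692 (-2.3 dB); phase: φ = -39.7°.

|H| = 0.7692 (-2.3 dB), φ = -39.7°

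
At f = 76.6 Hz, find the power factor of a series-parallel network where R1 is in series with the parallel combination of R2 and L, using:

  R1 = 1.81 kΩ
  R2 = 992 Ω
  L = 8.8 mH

Step 1 — Angular frequency: ω = 2π·f = 2π·76.6 = 481.3 rad/s.
Step 2 — Component impedances:
  R1: Z = R = 1810 Ω
  R2: Z = R = 992 Ω
  L: Z = jωL = j·481.3·0.0088 = 0 + j4.235 Ω
Step 3 — Parallel branch: R2 || L = 1/(1/R2 + 1/L) = 0.01808 + j4.235 Ω.
Step 4 — Series with R1: Z_total = R1 + (R2 || L) = 1810 + j4.235 Ω = 1810∠0.1° Ω.
Step 5 — Power factor: PF = cos(φ) = Re(Z)/|Z| = 1810/1810 = 1.
Step 6 — Type: Im(Z) = 4.235 ⇒ lagging (phase φ = 0.1°).

PF = 1 (lagging, φ = 0.1°)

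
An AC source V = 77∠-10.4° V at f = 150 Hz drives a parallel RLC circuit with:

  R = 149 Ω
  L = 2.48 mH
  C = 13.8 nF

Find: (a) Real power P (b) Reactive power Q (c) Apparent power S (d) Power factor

Step 1 — Angular frequency: ω = 2π·f = 2π·150 = 942.5 rad/s.
Step 2 — Component impedances:
  R: Z = R = 149 Ω
  L: Z = jωL = j·942.5·0.00248 = 0 + j2.337 Ω
  C: Z = 1/(jωC) = -j/(ω·C) = 0 - j7.689e+04 Ω
Step 3 — Parallel combination: 1/Z_total = 1/R + 1/L + 1/C; Z_total = 0.03666 + j2.337 Ω = 2.337∠89.1° Ω.
Step 4 — Source phasor: V = 77∠-10.4° V = 75.74 - j13.9 V.
Step 5 — Current: I = V / Z = -5.438 - j32.49 A = 32.95∠-99.5° A.
Step 6 — Complex power: S = V·I* = 39.79 + j2537 VA.
Step 7 — Real power: P = Re(S) = 39.79 W.
Step 8 — Reactive power: Q = Im(S) = 2537 VAR.
Step 9 — Apparent power: |S| = 2537 VA.
Step 10 — Power factor: PF = P/|S| = 0.01569 (lagging).

(a) P = 39.79 W  (b) Q = 2537 VAR  (c) S = 2537 VA  (d) PF = 0.01569 (lagging)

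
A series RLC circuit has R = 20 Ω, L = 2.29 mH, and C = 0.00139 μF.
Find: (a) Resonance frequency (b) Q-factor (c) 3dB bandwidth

Step 1 — Resonance condition Im(Z)=0 gives ω₀ = 1/√(LC).
Step 2 — ω₀ = 1/√(0.00229·1.39e-09) = 5.605e+05 rad/s.
Step 3 — f₀ = ω₀/(2π) = 8.921e+04 Hz.
Step 4 — Series Q: Q = ω₀L/R = 5.605e+05·0.00229/20 = 64.18.
Step 5 — 3dB bandwidth: Δω = ω₀/Q = 8734 rad/s; BW = Δω/(2π) = 1390 Hz.

(a) f₀ = 8.921e+04 Hz  (b) Q = 64.18  (c) BW = 1390 Hz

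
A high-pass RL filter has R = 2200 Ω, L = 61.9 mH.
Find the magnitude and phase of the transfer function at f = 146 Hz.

Step 1 — Angular frequency: ω = 2π·146 = 917.3 rad/s.
Step 2 — Transfer function: H(jω) = jωL/(R + jωL).
Step 3 — Numerator jωL = j·56.78; denominator R + jωL = 2200 + j56.78.
Step 4 — H = 0.0006658 + j0.02579.
Step 5 — Magnitude: |H| = 0.0258 (-31.8 dB); phase: φ = 88.5°.

|H| = 0.0258 (-31.8 dB), φ = 88.5°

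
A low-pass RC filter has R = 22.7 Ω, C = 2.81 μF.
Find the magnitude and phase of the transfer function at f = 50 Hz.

Step 1 — Angular frequency: ω = 2π·50 = 314.2 rad/s.
Step 2 — Transfer function: H(jω) = 1/(1 + jωRC).
Step 3 — Denominator: 1 + jωRC = 1 + j·314.2·22.7·2.81e-06 = 1 + j0.02004.
Step 4 — H = 0.9996 - j0.02003.
Step 5 — Magnitude: |H| = 0.9998 (-0.0 dB); phase: φ = -1.1°.

|H| = 0.9998 (-0.0 dB), φ = -1.1°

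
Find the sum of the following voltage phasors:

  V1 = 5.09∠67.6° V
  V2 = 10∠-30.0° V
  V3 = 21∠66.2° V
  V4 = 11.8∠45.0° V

Step 1 — Convert each phasor to rectangular form:
  V1 = 5.09·(cos(67.6°) + j·sin(67.6°)) = 1.94 + j4.706 V
  V2 = 10·(cos(-30.0°) + j·sin(-30.0°)) = 8.66 - j5 V
  V3 = 21·(cos(66.2°) + j·sin(66.2°)) = 8.474 + j19.21 V
  V4 = 11.8·(cos(45.0°) + j·sin(45.0°)) = 8.344 + j8.344 V
Step 2 — Sum components: V_total = 27.42 + j27.26 V.
Step 3 — Convert to polar: |V_total| = 38.67 V, ∠V_total = 44.8°.

V_total = 38.67∠44.8° V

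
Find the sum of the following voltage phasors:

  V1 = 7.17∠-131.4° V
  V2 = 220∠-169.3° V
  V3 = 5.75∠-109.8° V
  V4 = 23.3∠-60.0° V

Step 1 — Convert each phasor to rectangular form:
  V1 = 7.17·(cos(-131.4°) + j·sin(-131.4°)) = -4.742 - j5.378 V
  V2 = 220·(cos(-169.3°) + j·sin(-169.3°)) = -216.2 - j40.85 V
  V3 = 5.75·(cos(-109.8°) + j·sin(-109.8°)) = -1.948 - j5.41 V
  V4 = 23.3·(cos(-60.0°) + j·sin(-60.0°)) = 11.65 - j20.18 V
Step 2 — Sum components: V_total = -211.2 - j71.81 V.
Step 3 — Convert to polar: |V_total| = 223.1 V, ∠V_total = -161.2°.

V_total = 223.1∠-161.2° V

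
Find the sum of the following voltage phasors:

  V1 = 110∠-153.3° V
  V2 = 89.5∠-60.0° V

Step 1 — Convert each phasor to rectangular form:
  V1 = 110·(cos(-153.3°) + j·sin(-153.3°)) = -98.27 - j49.43 V
  V2 = 89.5·(cos(-60.0°) + j·sin(-60.0°)) = 44.75 - j77.51 V
Step 2 — Sum components: V_total = -53.52 - j126.9 V.
Step 3 — Convert to polar: |V_total| = 137.8 V, ∠V_total = -112.9°.

V_total = 137.8∠-112.9° V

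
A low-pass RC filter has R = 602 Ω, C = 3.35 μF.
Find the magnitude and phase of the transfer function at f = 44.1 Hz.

Step 1 — Angular frequency: ω = 2π·44.1 = 277.1 rad/s.
Step 2 — Transfer function: H(jω) = 1/(1 + jωRC).
Step 3 — Denominator: 1 + jωRC = 1 + j·277.1·602·3.35e-06 = 1 + j0.5588.
Step 4 — H = 0.762 - j0.4258.
Step 5 — Magnitude: |H| = 0.873 (-1.2 dB); phase: φ = -29.2°.

|H| = 0.873 (-1.2 dB), φ = -29.2°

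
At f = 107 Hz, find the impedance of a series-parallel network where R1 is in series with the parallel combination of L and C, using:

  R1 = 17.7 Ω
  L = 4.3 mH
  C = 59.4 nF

Step 1 — Angular frequency: ω = 2π·f = 2π·107 = 672.3 rad/s.
Step 2 — Component impedances:
  R1: Z = R = 17.7 Ω
  L: Z = jωL = j·672.3·0.0043 = 0 + j2.891 Ω
  C: Z = 1/(jωC) = -j/(ω·C) = 0 - j2.504e+04 Ω
Step 3 — Parallel branch: L || C = 1/(1/L + 1/C) = 0 + j2.891 Ω.
Step 4 — Series with R1: Z_total = R1 + (L || C) = 17.7 + j2.891 Ω = 17.93∠9.3° Ω.

Z = 17.7 + j2.891 Ω = 17.93∠9.3° Ω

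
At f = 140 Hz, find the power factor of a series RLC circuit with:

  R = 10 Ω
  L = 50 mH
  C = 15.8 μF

Step 1 — Angular frequency: ω = 2π·f = 2π·140 = 879.6 rad/s.
Step 2 — Component impedances:
  R: Z = R = 10 Ω
  L: Z = jωL = j·879.6·0.05 = 0 + j43.98 Ω
  C: Z = 1/(jωC) = -j/(ω·C) = 0 - j71.95 Ω
Step 3 — Series combination: Z_total = R + L + C = 10 - j27.97 Ω = 29.7∠-70.3° Ω.
Step 4 — Power factor: PF = cos(φ) = Re(Z)/|Z| = 10/29.7 = 0.3367.
Step 5 — Type: Im(Z) = -27.97 ⇒ leading (phase φ = -70.3°).

PF = 0.3367 (leading, φ = -70.3°)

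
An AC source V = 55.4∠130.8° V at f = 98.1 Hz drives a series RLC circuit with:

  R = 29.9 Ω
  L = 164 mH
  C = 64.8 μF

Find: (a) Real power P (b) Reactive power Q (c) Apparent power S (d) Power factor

Step 1 — Angular frequency: ω = 2π·f = 2π·98.1 = 616.4 rad/s.
Step 2 — Component impedances:
  R: Z = R = 29.9 Ω
  L: Z = jωL = j·616.4·0.164 = 0 + j101.1 Ω
  C: Z = 1/(jωC) = -j/(ω·C) = 0 - j25.04 Ω
Step 3 — Series combination: Z_total = R + L + C = 29.9 + j76.05 Ω = 81.72∠68.5° Ω.
Step 4 — Source phasor: V = 55.4∠130.8° V = -36.2 + j41.94 V.
Step 5 — Current: I = V / Z = 0.3155 + j0.6001 A = 0.678∠62.3° A.
Step 6 — Complex power: S = V·I* = 13.74 + j34.95 VA.
Step 7 — Real power: P = Re(S) = 13.74 W.
Step 8 — Reactive power: Q = Im(S) = 34.95 VAR.
Step 9 — Apparent power: |S| = 37.56 VA.
Step 10 — Power factor: PF = P/|S| = 0.3659 (lagging).

(a) P = 13.74 W  (b) Q = 34.95 VAR  (c) S = 37.56 VA  (d) PF = 0.3659 (lagging)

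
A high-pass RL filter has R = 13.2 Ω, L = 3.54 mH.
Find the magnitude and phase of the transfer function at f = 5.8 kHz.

Step 1 — Angular frequency: ω = 2π·5800 = 3.644e+04 rad/s.
Step 2 — Transfer function: H(jω) = jωL/(R + jωL).
Step 3 — Numerator jωL = j·129; denominator R + jωL = 13.2 + j129.
Step 4 — H = 0.9896 + j0.1013.
Step 5 — Magnitude: |H| = 0.9948 (-0.0 dB); phase: φ = 5.8°.

|H| = 0.9948 (-0.0 dB), φ = 5.8°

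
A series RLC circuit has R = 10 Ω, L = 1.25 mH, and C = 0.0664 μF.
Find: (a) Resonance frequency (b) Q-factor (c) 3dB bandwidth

Step 1 — Resonance: ω₀ = 1/√(LC) = 1/√(0.00125·6.64e-08) = 1.098e+05 rad/s.
Step 2 — f₀ = ω₀/(2π) = 1.747e+04 Hz.
Step 3 — Series Q: Q = ω₀L/R = 1.098e+05·0.00125/10 = 13.72.
Step 4 — Bandwidth: Δω = ω₀/Q = 8000 rad/s; BW = Δω/(2π) = 1273 Hz.

(a) f₀ = 1.747e+04 Hz  (b) Q = 13.72  (c) BW = 1273 Hz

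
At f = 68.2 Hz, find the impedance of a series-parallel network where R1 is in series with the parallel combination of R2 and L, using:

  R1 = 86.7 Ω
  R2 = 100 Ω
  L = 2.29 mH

Step 1 — Angular frequency: ω = 2π·f = 2π·68.2 = 428.5 rad/s.
Step 2 — Component impedances:
  R1: Z = R = 86.7 Ω
  R2: Z = R = 100 Ω
  L: Z = jωL = j·428.5·0.00229 = 0 + j0.9813 Ω
Step 3 — Parallel branch: R2 || L = 1/(1/R2 + 1/L) = 0.009628 + j0.9812 Ω.
Step 4 — Series with R1: Z_total = R1 + (R2 || L) = 86.71 + j0.9812 Ω = 86.72∠0.6° Ω.

Z = 86.71 + j0.9812 Ω = 86.72∠0.6° Ω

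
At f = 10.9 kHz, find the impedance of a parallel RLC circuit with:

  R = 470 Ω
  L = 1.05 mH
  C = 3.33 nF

Step 1 — Angular frequency: ω = 2π·f = 2π·1.09e+04 = 6.849e+04 rad/s.
Step 2 — Component impedances:
  R: Z = R = 470 Ω
  L: Z = jωL = j·6.849e+04·0.00105 = 0 + j71.91 Ω
  C: Z = 1/(jωC) = -j/(ω·C) = 0 - j4385 Ω
Step 3 — Parallel combination: 1/Z_total = 1/R + 1/L + 1/C; Z_total = 11.1 + j71.38 Ω = 72.24∠81.2° Ω.

Z = 11.1 + j71.38 Ω = 72.24∠81.2° Ω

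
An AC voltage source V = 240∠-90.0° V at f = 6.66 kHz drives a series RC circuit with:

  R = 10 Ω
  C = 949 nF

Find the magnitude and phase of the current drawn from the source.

Step 1 — Angular frequency: ω = 2π·f = 2π·6660 = 4.185e+04 rad/s.
Step 2 — Component impedances:
  R: Z = R = 10 Ω
  C: Z = 1/(jωC) = -j/(ω·C) = 0 - j25.18 Ω
Step 3 — Series combination: Z_total = R + C = 10 - j25.18 Ω = 27.09∠-68.3° Ω.
Step 4 — Source phasor: V = 240∠-90.0° V = 0 - j240 V.
Step 5 — Ohm's law: I = V / Z_total = (0 - j240) / (10 - j25.18) = 8.233 - j3.269 A.
Step 6 — Convert to polar: |I| = 8.858 A, ∠I = -21.7°.

I = 8.858∠-21.7° A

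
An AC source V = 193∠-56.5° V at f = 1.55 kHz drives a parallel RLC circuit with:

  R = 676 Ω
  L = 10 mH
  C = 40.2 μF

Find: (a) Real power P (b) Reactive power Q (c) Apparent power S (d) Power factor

Step 1 — Angular frequency: ω = 2π·f = 2π·1550 = 9739 rad/s.
Step 2 — Component impedances:
  R: Z = R = 676 Ω
  L: Z = jωL = j·9739·0.01 = 0 + j97.39 Ω
  C: Z = 1/(jωC) = -j/(ω·C) = 0 - j2.554 Ω
Step 3 — Parallel combination: 1/Z_total = 1/R + 1/L + 1/C; Z_total = 0.01018 - j2.623 Ω = 2.623∠-89.8° Ω.
Step 4 — Source phasor: V = 193∠-56.5° V = 106.5 - j160.9 V.
Step 5 — Current: I = V / Z = 61.51 + j40.37 A = 73.58∠33.3° A.
Step 6 — Complex power: S = V·I* = 55.1 - j1.42e+04 VA.
Step 7 — Real power: P = Re(S) = 55.1 W.
Step 8 — Reactive power: Q = Im(S) = -1.42e+04 VAR.
Step 9 — Apparent power: |S| = 1.42e+04 VA.
Step 10 — Power factor: PF = P/|S| = 0.00388 (leading).

(a) P = 55.1 W  (b) Q = -1.42e+04 VAR  (c) S = 1.42e+04 VA  (d) PF = 0.00388 (leading)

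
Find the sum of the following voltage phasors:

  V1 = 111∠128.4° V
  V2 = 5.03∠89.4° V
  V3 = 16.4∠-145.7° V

Step 1 — Convert each phasor to rectangular form:
  V1 = 111·(cos(128.4°) + j·sin(128.4°)) = -68.95 + j86.99 V
  V2 = 5.03·(cos(89.4°) + j·sin(89.4°)) = 0.05267 + j5.03 V
  V3 = 16.4·(cos(-145.7°) + j·sin(-145.7°)) = -13.55 - j9.242 V
Step 2 — Sum components: V_total = -82.44 + j82.78 V.
Step 3 — Convert to polar: |V_total| = 116.8 V, ∠V_total = 134.9°.

V_total = 116.8∠134.9° V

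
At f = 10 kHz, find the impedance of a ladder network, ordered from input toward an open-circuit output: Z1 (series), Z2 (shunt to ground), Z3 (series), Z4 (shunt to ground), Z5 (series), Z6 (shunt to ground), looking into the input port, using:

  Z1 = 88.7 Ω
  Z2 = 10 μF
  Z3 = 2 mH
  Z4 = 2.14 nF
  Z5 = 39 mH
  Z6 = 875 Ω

Step 1 — Angular frequency: ω = 2π·f = 2π·1e+04 = 6.283e+04 rad/s.
Step 2 — Component impedances:
  Z1: Z = R = 88.7 Ω
  Z2: Z = 1/(jωC) = -j/(ω·C) = 0 - j1.592 Ω
  Z3: Z = jωL = j·6.283e+04·0.002 = 0 + j125.7 Ω
  Z4: Z = 1/(jωC) = -j/(ω·C) = 0 - j7437 Ω
  Z5: Z = jωL = j·6.283e+04·0.039 = 0 + j2450 Ω
  Z6: Z = R = 875 Ω
Step 3 — Ladder network (open output): work backward from the far end, alternating series and parallel combinations. Z_in = 88.7 - j1.592 Ω = 88.71∠-1.0° Ω.

Z = 88.7 - j1.592 Ω = 88.71∠-1.0° Ω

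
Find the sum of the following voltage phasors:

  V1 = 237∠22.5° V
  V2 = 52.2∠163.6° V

Step 1 — Convert each phasor to rectangular form:
  V1 = 237·(cos(22.5°) + j·sin(22.5°)) = 219 + j90.7 V
  V2 = 52.2·(cos(163.6°) + j·sin(163.6°)) = -50.08 + j14.74 V
Step 2 — Sum components: V_total = 168.9 + j105.4 V.
Step 3 — Convert to polar: |V_total| = 199.1 V, ∠V_total = 32.0°.

V_total = 199.1∠32.0° V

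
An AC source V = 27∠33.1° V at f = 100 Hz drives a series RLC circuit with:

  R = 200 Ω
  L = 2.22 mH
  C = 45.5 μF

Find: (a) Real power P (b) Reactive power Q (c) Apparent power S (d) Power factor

Step 1 — Angular frequency: ω = 2π·f = 2π·100 = 628.3 rad/s.
Step 2 — Component impedances:
  R: Z = R = 200 Ω
  L: Z = jωL = j·628.3·0.00222 = 0 + j1.395 Ω
  C: Z = 1/(jωC) = -j/(ω·C) = 0 - j34.98 Ω
Step 3 — Series combination: Z_total = R + L + C = 200 - j33.58 Ω = 202.8∠-9.5° Ω.
Step 4 — Source phasor: V = 27∠33.1° V = 22.62 + j14.74 V.
Step 5 — Current: I = V / Z = 0.09795 + j0.09017 A = 0.1331∠42.6° A.
Step 6 — Complex power: S = V·I* = 3.545 - j0.5953 VA.
Step 7 — Real power: P = Re(S) = 3.545 W.
Step 8 — Reactive power: Q = Im(S) = -0.5953 VAR.
Step 9 — Apparent power: |S| = 3.595 VA.
Step 10 — Power factor: PF = P/|S| = 0.9862 (leading).

(a) P = 3.545 W  (b) Q = -0.5953 VAR  (c) S = 3.595 VA  (d) PF = 0.9862 (leading)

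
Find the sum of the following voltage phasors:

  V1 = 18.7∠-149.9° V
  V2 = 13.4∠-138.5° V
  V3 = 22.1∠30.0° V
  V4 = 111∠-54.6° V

Step 1 — Convert each phasor to rectangular form:
  V1 = 18.7·(cos(-149.9°) + j·sin(-149.9°)) = -16.18 - j9.378 V
  V2 = 13.4·(cos(-138.5°) + j·sin(-138.5°)) = -10.04 - j8.879 V
  V3 = 22.1·(cos(30.0°) + j·sin(30.0°)) = 19.14 + j11.05 V
  V4 = 111·(cos(-54.6°) + j·sin(-54.6°)) = 64.3 - j90.48 V
Step 2 — Sum components: V_total = 57.23 - j97.69 V.
Step 3 — Convert to polar: |V_total| = 113.2 V, ∠V_total = -59.6°.

V_total = 113.2∠-59.6° V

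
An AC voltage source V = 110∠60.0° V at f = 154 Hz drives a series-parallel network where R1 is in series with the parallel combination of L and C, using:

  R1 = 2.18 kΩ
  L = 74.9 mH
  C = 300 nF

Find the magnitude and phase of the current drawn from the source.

Step 1 — Angular frequency: ω = 2π·f = 2π·154 = 967.6 rad/s.
Step 2 — Component impedances:
  R1: Z = R = 2180 Ω
  L: Z = jωL = j·967.6·0.0749 = 0 + j72.47 Ω
  C: Z = 1/(jωC) = -j/(ω·C) = 0 - j3445 Ω
Step 3 — Parallel branch: L || C = 1/(1/L + 1/C) = 0 + j74.03 Ω.
Step 4 — Series with R1: Z_total = R1 + (L || C) = 2180 + j74.03 Ω = 2181∠1.9° Ω.
Step 5 — Source phasor: V = 110∠60.0° V = 55 + j95.26 V.
Step 6 — Ohm's law: I = V / Z_total = (55 + j95.26) / (2180 + j74.03) = 0.02668 + j0.04279 A.
Step 7 — Convert to polar: |I| = 0.05043 A, ∠I = 58.1°.

I = 0.05043∠58.1° A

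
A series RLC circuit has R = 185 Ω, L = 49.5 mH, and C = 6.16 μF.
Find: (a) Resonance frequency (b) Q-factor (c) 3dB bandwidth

Step 1 — Resonance condition Im(Z)=0 gives ω₀ = 1/√(LC).
Step 2 — ω₀ = 1/√(0.0495·6.16e-06) = 1811 rad/s.
Step 3 — f₀ = ω₀/(2π) = 288.2 Hz.
Step 4 — Series Q: Q = ω₀L/R = 1811·0.0495/185 = 0.4846.
Step 5 — 3dB bandwidth: Δω = ω₀/Q = 3737 rad/s; BW = Δω/(2π) = 594.8 Hz.

(a) f₀ = 288.2 Hz  (b) Q = 0.4846  (c) BW = 594.8 Hz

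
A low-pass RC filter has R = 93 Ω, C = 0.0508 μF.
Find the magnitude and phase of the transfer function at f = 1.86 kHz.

Step 1 — Angular frequency: ω = 2π·1860 = 1.169e+04 rad/s.
Step 2 — Transfer function: H(jω) = 1/(1 + jωRC).
Step 3 — Denominator: 1 + jωRC = 1 + j·1.169e+04·93·5.08e-08 = 1 + j0.05521.
Step 4 — H = 0.997 - j0.05504.
Step 5 — Magnitude: |H| = 0.9985 (-0.0 dB); phase: φ = -3.2°.

|H| = 0.9985 (-0.0 dB), φ = -3.2°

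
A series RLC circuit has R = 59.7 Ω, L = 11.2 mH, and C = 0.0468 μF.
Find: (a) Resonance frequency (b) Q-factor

Step 1 — Resonance condition Im(Z)=0 gives ω₀ = 1/√(LC).
Step 2 — ω₀ = 1/√(0.0112·4.68e-08) = 4.368e+04 rad/s.
Step 3 — f₀ = ω₀/(2π) = 6952 Hz.
Step 4 — Series Q: Q = ω₀L/R = 4.368e+04·0.0112/59.7 = 8.194.

(a) f₀ = 6952 Hz  (b) Q = 8.194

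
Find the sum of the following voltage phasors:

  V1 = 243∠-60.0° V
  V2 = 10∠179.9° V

Step 1 — Convert each phasor to rectangular form:
  V1 = 243·(cos(-60.0°) + j·sin(-60.0°)) = 121.5 - j210.4 V
  V2 = 10·(cos(179.9°) + j·sin(179.9°)) = -10 + j0.01745 V
Step 2 — Sum components: V_total = 111.5 - j210.4 V.
Step 3 — Convert to polar: |V_total| = 238.1 V, ∠V_total = -62.1°.

V_total = 238.1∠-62.1° V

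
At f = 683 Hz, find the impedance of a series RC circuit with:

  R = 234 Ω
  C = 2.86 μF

Step 1 — Angular frequency: ω = 2π·f = 2π·683 = 4291 rad/s.
Step 2 — Component impedances:
  R: Z = R = 234 Ω
  C: Z = 1/(jωC) = -j/(ω·C) = 0 - j81.48 Ω
Step 3 — Series combination: Z_total = R + C = 234 - j81.48 Ω = 247.8∠-19.2° Ω.

Z = 234 - j81.48 Ω = 247.8∠-19.2° Ω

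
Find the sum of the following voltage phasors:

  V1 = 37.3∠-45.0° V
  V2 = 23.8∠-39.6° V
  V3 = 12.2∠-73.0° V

Step 1 — Convert each phasor to rectangular form:
  V1 = 37.3·(cos(-45.0°) + j·sin(-45.0°)) = 26.38 - j26.38 V
  V2 = 23.8·(cos(-39.6°) + j·sin(-39.6°)) = 18.34 - j15.17 V
  V3 = 12.2·(cos(-73.0°) + j·sin(-73.0°)) = 3.567 - j11.67 V
Step 2 — Sum components: V_total = 48.28 - j53.21 V.
Step 3 — Convert to polar: |V_total| = 71.85 V, ∠V_total = -47.8°.

V_total = 71.85∠-47.8° V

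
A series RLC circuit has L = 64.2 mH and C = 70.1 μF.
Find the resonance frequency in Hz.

Step 1 — Resonance condition Im(Z)=0 gives ω₀ = 1/√(LC).
Step 2 — ω₀ = 1/√(0.0642·7.01e-05) = 471.4 rad/s.
Step 3 — f₀ = ω₀/(2π) = 75.02 Hz.

f₀ = 75.02 Hz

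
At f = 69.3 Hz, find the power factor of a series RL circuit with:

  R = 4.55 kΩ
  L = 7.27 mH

Step 1 — Angular frequency: ω = 2π·f = 2π·69.3 = 435.4 rad/s.
Step 2 — Component impedances:
  R: Z = R = 4550 Ω
  L: Z = jωL = j·435.4·0.00727 = 0 + j3.166 Ω
Step 3 — Series combination: Z_total = R + L = 4550 + j3.166 Ω = 4550∠0.0° Ω.
Step 4 — Power factor: PF = cos(φ) = Re(Z)/|Z| = 4550/4550 = 1.
Step 5 — Type: Im(Z) = 3.166 ⇒ lagging (phase φ = 0.0°).

PF = 1 (lagging, φ = 0.0°)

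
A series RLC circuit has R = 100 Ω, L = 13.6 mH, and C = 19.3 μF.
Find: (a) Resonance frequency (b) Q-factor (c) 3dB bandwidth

Step 1 — Resonance: ω₀ = 1/√(LC) = 1/√(0.0136·1.93e-05) = 1952 rad/s.
Step 2 — f₀ = ω₀/(2π) = 310.7 Hz.
Step 3 — Series Q: Q = ω₀L/R = 1952·0.0136/100 = 0.2655.
Step 4 — Bandwidth: Δω = ω₀/Q = 7353 rad/s; BW = Δω/(2π) = 1170 Hz.

(a) f₀ = 310.7 Hz  (b) Q = 0.2655  (c) BW = 1170 Hz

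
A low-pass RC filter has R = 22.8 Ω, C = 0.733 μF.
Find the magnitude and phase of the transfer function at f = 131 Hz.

Step 1 — Angular frequency: ω = 2π·131 = 823.1 rad/s.
Step 2 — Transfer function: H(jω) = 1/(1 + jωRC).
Step 3 — Denominator: 1 + jωRC = 1 + j·823.1·22.8·7.33e-07 = 1 + j0.01376.
Step 4 — H = 0.9998 - j0.01375.
Step 5 — Magnitude: |H| = 0.9999 (-0.0 dB); phase: φ = -0.8°.

|H| = 0.9999 (-0.0 dB), φ = -0.8°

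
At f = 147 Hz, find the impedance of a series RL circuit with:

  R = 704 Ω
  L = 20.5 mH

Step 1 — Angular frequency: ω = 2π·f = 2π·147 = 923.6 rad/s.
Step 2 — Component impedances:
  R: Z = R = 704 Ω
  L: Z = jωL = j·923.6·0.0205 = 0 + j18.93 Ω
Step 3 — Series combination: Z_total = R + L = 704 + j18.93 Ω = 704.3∠1.5° Ω.

Z = 704 + j18.93 Ω = 704.3∠1.5° Ω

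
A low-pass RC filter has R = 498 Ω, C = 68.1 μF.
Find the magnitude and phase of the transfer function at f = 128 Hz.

Step 1 — Angular frequency: ω = 2π·128 = 804.2 rad/s.
Step 2 — Transfer function: H(jω) = 1/(1 + jωRC).
Step 3 — Denominator: 1 + jωRC = 1 + j·804.2·498·6.81e-05 = 1 + j27.28.
Step 4 — H = 0.001342 - j0.03661.
Step 5 — Magnitude: |H| = 0.03664 (-28.7 dB); phase: φ = -87.9°.

|H| = 0.03664 (-28.7 dB), φ = -87.9°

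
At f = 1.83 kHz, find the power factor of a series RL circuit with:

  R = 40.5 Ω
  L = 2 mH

Step 1 — Angular frequency: ω = 2π·f = 2π·1830 = 1.15e+04 rad/s.
Step 2 — Component impedances:
  R: Z = R = 40.5 Ω
  L: Z = jωL = j·1.15e+04·0.002 = 0 + j23 Ω
Step 3 — Series combination: Z_total = R + L = 40.5 + j23 Ω = 46.57∠29.6° Ω.
Step 4 — Power factor: PF = cos(φ) = Re(Z)/|Z| = 40.5/46.573 = 0.8696.
Step 5 — Type: Im(Z) = 23 ⇒ lagging (phase φ = 29.6°).

PF = 0.8696 (lagging, φ = 29.6°)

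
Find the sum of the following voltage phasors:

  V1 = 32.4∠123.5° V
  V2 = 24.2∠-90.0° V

Step 1 — Convert each phasor to rectangular form:
  V1 = 32.4·(cos(123.5°) + j·sin(123.5°)) = -17.88 + j27.02 V
  V2 = 24.2·(cos(-90.0°) + j·sin(-90.0°)) = 0 - j24.2 V
Step 2 — Sum components: V_total = -17.88 + j2.818 V.
Step 3 — Convert to polar: |V_total| = 18.1 V, ∠V_total = 171.0°.

V_total = 18.1∠171.0° V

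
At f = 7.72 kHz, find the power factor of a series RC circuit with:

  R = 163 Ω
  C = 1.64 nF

Step 1 — Angular frequency: ω = 2π·f = 2π·7720 = 4.851e+04 rad/s.
Step 2 — Component impedances:
  R: Z = R = 163 Ω
  C: Z = 1/(jωC) = -j/(ω·C) = 0 - j1.257e+04 Ω
Step 3 — Series combination: Z_total = R + C = 163 - j1.257e+04 Ω = 1.257e+04∠-89.3° Ω.
Step 4 — Power factor: PF = cos(φ) = Re(Z)/|Z| = 163/1.257e+04 = 0.01297.
Step 5 — Type: Im(Z) = -1.257e+04 ⇒ leading (phase φ = -89.3°).

PF = 0.01297 (leading, φ = -89.3°)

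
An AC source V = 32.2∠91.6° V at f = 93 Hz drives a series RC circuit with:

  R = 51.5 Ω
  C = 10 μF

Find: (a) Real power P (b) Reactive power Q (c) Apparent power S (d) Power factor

Step 1 — Angular frequency: ω = 2π·f = 2π·93 = 584.3 rad/s.
Step 2 — Component impedances:
  R: Z = R = 51.5 Ω
  C: Z = 1/(jωC) = -j/(ω·C) = 0 - j171.1 Ω
Step 3 — Series combination: Z_total = R + C = 51.5 - j171.1 Ω = 178.7∠-73.3° Ω.
Step 4 — Source phasor: V = 32.2∠91.6° V = -0.8991 + j32.19 V.
Step 5 — Current: I = V / Z = -0.1739 + j0.04708 A = 0.1802∠164.9° A.
Step 6 — Complex power: S = V·I* = 1.672 - j5.556 VA.
Step 7 — Real power: P = Re(S) = 1.672 W.
Step 8 — Reactive power: Q = Im(S) = -5.556 VAR.
Step 9 — Apparent power: |S| = 5.802 VA.
Step 10 — Power factor: PF = P/|S| = 0.2882 (leading).

(a) P = 1.672 W  (b) Q = -5.556 VAR  (c) S = 5.802 VA  (d) PF = 0.2882 (leading)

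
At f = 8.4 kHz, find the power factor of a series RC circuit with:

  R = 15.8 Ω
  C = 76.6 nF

Step 1 — Angular frequency: ω = 2π·f = 2π·8400 = 5.278e+04 rad/s.
Step 2 — Component impedances:
  R: Z = R = 15.8 Ω
  C: Z = 1/(jωC) = -j/(ω·C) = 0 - j247.4 Ω
Step 3 — Series combination: Z_total = R + C = 15.8 - j247.4 Ω = 247.9∠-86.3° Ω.
Step 4 — Power factor: PF = cos(φ) = Re(Z)/|Z| = 15.8/247.85 = 0.06375.
Step 5 — Type: Im(Z) = -247.4 ⇒ leading (phase φ = -86.3°).

PF = 0.06375 (leading, φ = -86.3°)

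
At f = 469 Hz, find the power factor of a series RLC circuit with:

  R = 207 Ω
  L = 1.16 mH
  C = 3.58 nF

Step 1 — Angular frequency: ω = 2π·f = 2π·469 = 2947 rad/s.
Step 2 — Component impedances:
  R: Z = R = 207 Ω
  L: Z = jωL = j·2947·0.00116 = 0 + j3.418 Ω
  C: Z = 1/(jωC) = -j/(ω·C) = 0 - j9.479e+04 Ω
Step 3 — Series combination: Z_total = R + L + C = 207 - j9.479e+04 Ω = 9.479e+04∠-89.9° Ω.
Step 4 — Power factor: PF = cos(φ) = Re(Z)/|Z| = 207/9.479e+04 = 0.002184.
Step 5 — Type: Im(Z) = -9.479e+04 ⇒ leading (phase φ = -89.9°).

PF = 0.002184 (leading, φ = -89.9°)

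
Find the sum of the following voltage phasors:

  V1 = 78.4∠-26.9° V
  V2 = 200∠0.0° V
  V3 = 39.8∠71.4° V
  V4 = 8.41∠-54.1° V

Step 1 — Convert each phasor to rectangular form:
  V1 = 78.4·(cos(-26.9°) + j·sin(-26.9°)) = 69.92 - j35.47 V
  V2 = 200·(cos(0.0°) + j·sin(0.0°)) = 200 V
  V3 = 39.8·(cos(71.4°) + j·sin(71.4°)) = 12.69 + j37.72 V
  V4 = 8.41·(cos(-54.1°) + j·sin(-54.1°)) = 4.931 - j6.812 V
Step 2 — Sum components: V_total = 287.5 - j4.562 V.
Step 3 — Convert to polar: |V_total| = 287.6 V, ∠V_total = -0.9°.

V_total = 287.6∠-0.9° V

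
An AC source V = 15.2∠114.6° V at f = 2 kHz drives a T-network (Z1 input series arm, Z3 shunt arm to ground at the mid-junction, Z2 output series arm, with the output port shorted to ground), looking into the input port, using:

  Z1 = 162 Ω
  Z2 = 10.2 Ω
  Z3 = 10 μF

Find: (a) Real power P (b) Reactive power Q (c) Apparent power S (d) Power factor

Step 1 — Angular frequency: ω = 2π·f = 2π·2000 = 1.257e+04 rad/s.
Step 2 — Component impedances:
  Z1: Z = R = 162 Ω
  Z2: Z = R = 10.2 Ω
  Z3: Z = 1/(jωC) = -j/(ω·C) = 0 - j7.958 Ω
Step 3 — With the output port shorted to ground, the output series arm Z2 runs from the junction to ground; the shunt arm Z3 also runs from the junction to ground. They appear in parallel: Z3 || Z2 = 3.859 - j4.947 Ω.
Step 4 — Series with input arm Z1: Z_in = Z1 + (Z3 || Z2) = 165.9 - j4.947 Ω = 165.9∠-1.7° Ω.
Step 5 — Source phasor: V = 15.2∠114.6° V = -6.327 + j13.82 V.
Step 6 — Current: I = V / Z = -0.0406 + j0.08212 A = 0.0916∠116.3° A.
Step 7 — Complex power: S = V·I* = 1.392 - j0.04151 VA.
Step 8 — Real power: P = Re(S) = 1.392 W.
Step 9 — Reactive power: Q = Im(S) = -0.04151 VAR.
Step 10 — Apparent power: |S| = 1.392 VA.
Step 11 — Power factor: PF = P/|S| = 0.9996 (leading).

(a) P = 1.392 W  (b) Q = -0.04151 VAR  (c) S = 1.392 VA  (d) PF = 0.9996 (leading)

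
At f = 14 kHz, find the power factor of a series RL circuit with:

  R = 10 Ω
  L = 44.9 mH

Step 1 — Angular frequency: ω = 2π·f = 2π·1.4e+04 = 8.796e+04 rad/s.
Step 2 — Component impedances:
  R: Z = R = 10 Ω
  L: Z = jωL = j·8.796e+04·0.0449 = 0 + j3950 Ω
Step 3 — Series combination: Z_total = R + L = 10 + j3950 Ω = 3950∠89.9° Ω.
Step 4 — Power factor: PF = cos(φ) = Re(Z)/|Z| = 10/3950 = 0.002532.
Step 5 — Type: Im(Z) = 3950 ⇒ lagging (phase φ = 89.9°).

PF = 0.002532 (lagging, φ = 89.9°)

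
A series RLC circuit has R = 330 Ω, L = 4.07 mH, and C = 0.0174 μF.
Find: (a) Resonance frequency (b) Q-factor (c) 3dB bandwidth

Step 1 — Resonance: ω₀ = 1/√(LC) = 1/√(0.00407·1.74e-08) = 1.188e+05 rad/s.
Step 2 — f₀ = ω₀/(2π) = 1.891e+04 Hz.
Step 3 — Series Q: Q = ω₀L/R = 1.188e+05·0.00407/330 = 1.466.
Step 4 — Bandwidth: Δω = ω₀/Q = 8.108e+04 rad/s; BW = Δω/(2π) = 1.29e+04 Hz.

(a) f₀ = 1.891e+04 Hz  (b) Q = 1.466  (c) BW = 1.29e+04 Hz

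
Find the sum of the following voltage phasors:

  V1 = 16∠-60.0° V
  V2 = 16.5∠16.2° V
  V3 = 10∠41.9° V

Step 1 — Convert each phasor to rectangular form:
  V1 = 16·(cos(-60.0°) + j·sin(-60.0°)) = 8 - j13.86 V
  V2 = 16.5·(cos(16.2°) + j·sin(16.2°)) = 15.84 + j4.603 V
  V3 = 10·(cos(41.9°) + j·sin(41.9°)) = 7.443 + j6.678 V
Step 2 — Sum components: V_total = 31.29 - j2.575 V.
Step 3 — Convert to polar: |V_total| = 31.39 V, ∠V_total = -4.7°.

V_total = 31.39∠-4.7° V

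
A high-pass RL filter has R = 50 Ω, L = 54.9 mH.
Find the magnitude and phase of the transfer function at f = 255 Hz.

Step 1 — Angular frequency: ω = 2π·255 = 1602 rad/s.
Step 2 — Transfer function: H(jω) = jωL/(R + jωL).
Step 3 — Numerator jωL = j·87.96; denominator R + jωL = 50 + j87.96.
Step 4 — H = 0.7558 + j0.4296.
Step 5 — Magnitude: |H| = 0.8694 (-1.2 dB); phase: φ = 29.6°.

|H| = 0.8694 (-1.2 dB), φ = 29.6°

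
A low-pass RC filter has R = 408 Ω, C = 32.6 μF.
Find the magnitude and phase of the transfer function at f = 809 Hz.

Step 1 — Angular frequency: ω = 2π·809 = 5083 rad/s.
Step 2 — Transfer function: H(jω) = 1/(1 + jωRC).
Step 3 — Denominator: 1 + jωRC = 1 + j·5083·408·3.26e-05 = 1 + j67.61.
Step 4 — H = 0.0002187 - j0.01479.
Step 5 — Magnitude: |H| = 0.01479 (-36.6 dB); phase: φ = -89.2°.

|H| = 0.01479 (-36.6 dB), φ = -89.2°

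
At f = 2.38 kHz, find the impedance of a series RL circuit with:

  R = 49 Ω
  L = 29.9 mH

Step 1 — Angular frequency: ω = 2π·f = 2π·2380 = 1.495e+04 rad/s.
Step 2 — Component impedances:
  R: Z = R = 49 Ω
  L: Z = jωL = j·1.495e+04·0.0299 = 0 + j447.1 Ω
Step 3 — Series combination: Z_total = R + L = 49 + j447.1 Ω = 449.8∠83.7° Ω.

Z = 49 + j447.1 Ω = 449.8∠83.7° Ω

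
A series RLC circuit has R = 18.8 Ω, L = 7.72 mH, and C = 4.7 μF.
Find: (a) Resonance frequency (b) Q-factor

Step 1 — Resonance condition Im(Z)=0 gives ω₀ = 1/√(LC).
Step 2 — ω₀ = 1/√(0.00772·4.7e-06) = 5250 rad/s.
Step 3 — f₀ = ω₀/(2π) = 835.5 Hz.
Step 4 — Series Q: Q = ω₀L/R = 5250·0.00772/18.8 = 2.156.

(a) f₀ = 835.5 Hz  (b) Q = 2.156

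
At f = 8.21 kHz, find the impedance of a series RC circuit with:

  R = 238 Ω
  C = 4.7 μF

Step 1 — Angular frequency: ω = 2π·f = 2π·8210 = 5.158e+04 rad/s.
Step 2 — Component impedances:
  R: Z = R = 238 Ω
  C: Z = 1/(jωC) = -j/(ω·C) = 0 - j4.125 Ω
Step 3 — Series combination: Z_total = R + C = 238 - j4.125 Ω = 238∠-1.0° Ω.

Z = 238 - j4.125 Ω = 238∠-1.0° Ω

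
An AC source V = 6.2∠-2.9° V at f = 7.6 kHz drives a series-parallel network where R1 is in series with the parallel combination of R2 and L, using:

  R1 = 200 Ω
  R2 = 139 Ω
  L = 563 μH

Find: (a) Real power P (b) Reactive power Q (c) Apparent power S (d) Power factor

Step 1 — Angular frequency: ω = 2π·f = 2π·7600 = 4.775e+04 rad/s.
Step 2 — Component impedances:
  R1: Z = R = 200 Ω
  R2: Z = R = 139 Ω
  L: Z = jωL = j·4.775e+04·0.000563 = 0 + j26.88 Ω
Step 3 — Parallel branch: R2 || L = 1/(1/R2 + 1/L) = 5.012 + j25.92 Ω.
Step 4 — Series with R1: Z_total = R1 + (R2 || L) = 205 + j25.92 Ω = 206.6∠7.2° Ω.
Step 5 — Source phasor: V = 6.2∠-2.9° V = 6.192 - j0.3137 V.
Step 6 — Current: I = V / Z = 0.02954 - j0.005264 A = 0.03∠-10.1° A.
Step 7 — Complex power: S = V·I* = 0.1846 + j0.02333 VA.
Step 8 — Real power: P = Re(S) = 0.1846 W.
Step 9 — Reactive power: Q = Im(S) = 0.02333 VAR.
Step 10 — Apparent power: |S| = 0.186 VA.
Step 11 — Power factor: PF = P/|S| = 0.9921 (lagging).

(a) P = 0.1846 W  (b) Q = 0.02333 VAR  (c) S = 0.186 VA  (d) PF = 0.9921 (lagging)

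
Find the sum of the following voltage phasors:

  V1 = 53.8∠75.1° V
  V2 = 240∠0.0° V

Step 1 — Convert each phasor to rectangular form:
  V1 = 53.8·(cos(75.1°) + j·sin(75.1°)) = 13.83 + j51.99 V
  V2 = 240·(cos(0.0°) + j·sin(0.0°)) = 240 V
Step 2 — Sum components: V_total = 253.8 + j51.99 V.
Step 3 — Convert to polar: |V_total| = 259.1 V, ∠V_total = 11.6°.

V_total = 259.1∠11.6° V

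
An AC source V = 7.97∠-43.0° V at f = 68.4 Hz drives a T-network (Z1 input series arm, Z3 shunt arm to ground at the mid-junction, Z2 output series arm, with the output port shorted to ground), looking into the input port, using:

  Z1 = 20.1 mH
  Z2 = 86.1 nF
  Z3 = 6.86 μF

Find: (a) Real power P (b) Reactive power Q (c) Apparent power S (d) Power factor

Step 1 — Angular frequency: ω = 2π·f = 2π·68.4 = 429.8 rad/s.
Step 2 — Component impedances:
  Z1: Z = jωL = j·429.8·0.0201 = 0 + j8.638 Ω
  Z2: Z = 1/(jωC) = -j/(ω·C) = 0 - j2.702e+04 Ω
  Z3: Z = 1/(jωC) = -j/(ω·C) = 0 - j339.2 Ω
Step 3 — With the output port shorted to ground, the output series arm Z2 runs from the junction to ground; the shunt arm Z3 also runs from the junction to ground. They appear in parallel: Z3 || Z2 = 0 - j335 Ω.
Step 4 — Series with input arm Z1: Z_in = Z1 + (Z3 || Z2) = 0 - j326.3 Ω = 326.3∠-90.0° Ω.
Step 5 — Source phasor: V = 7.97∠-43.0° V = 5.829 - j5.436 V.
Step 6 — Current: I = V / Z = 0.01666 + j0.01786 A = 0.02442∠47.0° A.
Step 7 — Complex power: S = V·I* = 0 - j0.1946 VA.
Step 8 — Real power: P = Re(S) = 0 W.
Step 9 — Reactive power: Q = Im(S) = -0.1946 VAR.
Step 10 — Apparent power: |S| = 0.1946 VA.
Step 11 — Power factor: PF = P/|S| = 0 (leading).

(a) P = 0 W  (b) Q = -0.1946 VAR  (c) S = 0.1946 VA  (d) PF = 0 (leading)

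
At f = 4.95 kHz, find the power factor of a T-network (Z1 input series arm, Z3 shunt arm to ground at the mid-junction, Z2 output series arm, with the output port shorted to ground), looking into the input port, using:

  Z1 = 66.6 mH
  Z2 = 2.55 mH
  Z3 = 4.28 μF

Step 1 — Angular frequency: ω = 2π·f = 2π·4950 = 3.11e+04 rad/s.
Step 2 — Component impedances:
  Z1: Z = jωL = j·3.11e+04·0.0666 = 0 + j2071 Ω
  Z2: Z = jωL = j·3.11e+04·0.00255 = 0 + j79.31 Ω
  Z3: Z = 1/(jωC) = -j/(ω·C) = 0 - j7.512 Ω
Step 3 — With the output port shorted to ground, the output series arm Z2 runs from the junction to ground; the shunt arm Z3 also runs from the junction to ground. They appear in parallel: Z3 || Z2 = 0 - j8.298 Ω.
Step 4 — Series with input arm Z1: Z_in = Z1 + (Z3 || Z2) = 0 + j2063 Ω = 2063∠90.0° Ω.
Step 5 — Power factor: PF = cos(φ) = Re(Z)/|Z| = 0/2063 = 0.
Step 6 — Type: Im(Z) = 2063 ⇒ lagging (phase φ = 90.0°).

PF = 0 (lagging, φ = 90.0°)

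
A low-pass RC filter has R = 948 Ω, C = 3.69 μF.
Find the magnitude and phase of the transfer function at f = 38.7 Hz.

Step 1 — Angular frequency: ω = 2π·38.7 = 243.2 rad/s.
Step 2 — Transfer function: H(jω) = 1/(1 + jωRC).
Step 3 — Denominator: 1 + jωRC = 1 + j·243.2·948·3.69e-06 = 1 + j0.8506.
Step 4 — H = 0.5802 - j0.4935.
Step 5 — Magnitude: |H| = 0.7617 (-2.4 dB); phase: φ = -40.4°.

|H| = 0.7617 (-2.4 dB), φ = -40.4°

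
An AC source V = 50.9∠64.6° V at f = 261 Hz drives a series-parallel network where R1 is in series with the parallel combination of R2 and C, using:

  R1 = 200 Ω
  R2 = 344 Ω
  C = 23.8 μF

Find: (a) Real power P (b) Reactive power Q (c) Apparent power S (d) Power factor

Step 1 — Angular frequency: ω = 2π·f = 2π·261 = 1640 rad/s.
Step 2 — Component impedances:
  R1: Z = R = 200 Ω
  R2: Z = R = 344 Ω
  C: Z = 1/(jωC) = -j/(ω·C) = 0 - j25.62 Ω
Step 3 — Parallel branch: R2 || C = 1/(1/R2 + 1/C) = 1.898 - j25.48 Ω.
Step 4 — Series with R1: Z_total = R1 + (R2 || C) = 201.9 - j25.48 Ω = 203.5∠-7.2° Ω.
Step 5 — Source phasor: V = 50.9∠64.6° V = 21.83 + j45.98 V.
Step 6 — Current: I = V / Z = 0.07815 + j0.2376 A = 0.2501∠71.8° A.
Step 7 — Complex power: S = V·I* = 12.63 - j1.594 VA.
Step 8 — Real power: P = Re(S) = 12.63 W.
Step 9 — Reactive power: Q = Im(S) = -1.594 VAR.
Step 10 — Apparent power: |S| = 12.73 VA.
Step 11 — Power factor: PF = P/|S| = 0.9921 (leading).

(a) P = 12.63 W  (b) Q = -1.594 VAR  (c) S = 12.73 VA  (d) PF = 0.9921 (leading)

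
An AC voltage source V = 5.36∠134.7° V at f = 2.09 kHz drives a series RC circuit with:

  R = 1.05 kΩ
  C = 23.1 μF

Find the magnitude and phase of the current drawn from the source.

Step 1 — Angular frequency: ω = 2π·f = 2π·2090 = 1.313e+04 rad/s.
Step 2 — Component impedances:
  R: Z = R = 1050 Ω
  C: Z = 1/(jωC) = -j/(ω·C) = 0 - j3.297 Ω
Step 3 — Series combination: Z_total = R + C = 1050 - j3.297 Ω = 1050∠-0.2° Ω.
Step 4 — Source phasor: V = 5.36∠134.7° V = -3.77 + j3.81 V.
Step 5 — Ohm's law: I = V / Z_total = (-3.77 + j3.81) / (1050 - j3.297) = -0.003602 + j0.003617 A.
Step 6 — Convert to polar: |I| = 0.005105 A, ∠I = 134.9°.

I = 0.005105∠134.9° A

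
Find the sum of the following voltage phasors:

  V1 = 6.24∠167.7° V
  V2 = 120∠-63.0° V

Step 1 — Convert each phasor to rectangular form:
  V1 = 6.24·(cos(167.7°) + j·sin(167.7°)) = -6.097 + j1.329 V
  V2 = 120·(cos(-63.0°) + j·sin(-63.0°)) = 54.48 - j106.9 V
Step 2 — Sum components: V_total = 48.38 - j105.6 V.
Step 3 — Convert to polar: |V_total| = 116.1 V, ∠V_total = -65.4°.

V_total = 116.1∠-65.4° V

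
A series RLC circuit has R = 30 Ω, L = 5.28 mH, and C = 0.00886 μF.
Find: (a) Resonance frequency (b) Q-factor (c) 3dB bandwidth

Step 1 — Resonance condition Im(Z)=0 gives ω₀ = 1/√(LC).
Step 2 — ω₀ = 1/√(0.00528·8.86e-09) = 1.462e+05 rad/s.
Step 3 — f₀ = ω₀/(2π) = 2.327e+04 Hz.
Step 4 — Series Q: Q = ω₀L/R = 1.462e+05·0.00528/30 = 25.73.
Step 5 — 3dB bandwidth: Δω = ω₀/Q = 5682 rad/s; BW = Δω/(2π) = 904.3 Hz.

(a) f₀ = 2.327e+04 Hz  (b) Q = 25.73  (c) BW = 904.3 Hz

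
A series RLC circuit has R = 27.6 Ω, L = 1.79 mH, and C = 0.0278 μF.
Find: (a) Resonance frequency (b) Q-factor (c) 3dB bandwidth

Step 1 — Resonance: ω₀ = 1/√(LC) = 1/√(0.00179·2.78e-08) = 1.418e+05 rad/s.
Step 2 — f₀ = ω₀/(2π) = 2.256e+04 Hz.
Step 3 — Series Q: Q = ω₀L/R = 1.418e+05·0.00179/27.6 = 9.194.
Step 4 — Bandwidth: Δω = ω₀/Q = 1.542e+04 rad/s; BW = Δω/(2π) = 2454 Hz.

(a) f₀ = 2.256e+04 Hz  (b) Q = 9.194  (c) BW = 2454 Hz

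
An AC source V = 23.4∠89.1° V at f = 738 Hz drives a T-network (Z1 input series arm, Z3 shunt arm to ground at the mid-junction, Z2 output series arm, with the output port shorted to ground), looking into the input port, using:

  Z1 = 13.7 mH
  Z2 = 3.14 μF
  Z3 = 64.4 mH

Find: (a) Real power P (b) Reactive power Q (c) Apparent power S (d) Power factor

Step 1 — Angular frequency: ω = 2π·f = 2π·738 = 4637 rad/s.
Step 2 — Component impedances:
  Z1: Z = jωL = j·4637·0.0137 = 0 + j63.53 Ω
  Z2: Z = 1/(jωC) = -j/(ω·C) = 0 - j68.68 Ω
  Z3: Z = jωL = j·4637·0.0644 = 0 + j298.6 Ω
Step 3 — With the output port shorted to ground, the output series arm Z2 runs from the junction to ground; the shunt arm Z3 also runs from the junction to ground. They appear in parallel: Z3 || Z2 = 0 - j89.19 Ω.
Step 4 — Series with input arm Z1: Z_in = Z1 + (Z3 || Z2) = 0 - j25.67 Ω = 25.67∠-90.0° Ω.
Step 5 — Source phasor: V = 23.4∠89.1° V = 0.3676 + j23.4 V.
Step 6 — Current: I = V / Z = -0.9115 + j0.01432 A = 0.9116∠179.1° A.
Step 7 — Complex power: S = V·I* = 0 - j21.33 VA.
Step 8 — Real power: P = Re(S) = 0 W.
Step 9 — Reactive power: Q = Im(S) = -21.33 VAR.
Step 10 — Apparent power: |S| = 21.33 VA.
Step 11 — Power factor: PF = P/|S| = 0 (leading).

(a) P = 0 W  (b) Q = -21.33 VAR  (c) S = 21.33 VA  (d) PF = 0 (leading)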